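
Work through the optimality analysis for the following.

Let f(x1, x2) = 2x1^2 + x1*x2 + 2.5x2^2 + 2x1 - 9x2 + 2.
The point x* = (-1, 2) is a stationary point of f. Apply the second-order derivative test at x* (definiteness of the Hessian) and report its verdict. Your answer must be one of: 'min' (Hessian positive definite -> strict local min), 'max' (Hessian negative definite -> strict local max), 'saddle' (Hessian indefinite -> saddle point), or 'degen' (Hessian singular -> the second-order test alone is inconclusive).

Compute the Hessian H = grad^2 f:
  H = [[4, 1], [1, 5]]
Verify stationarity: grad f(x*) = H x* + g = (0, 0).
Eigenvalues of H: 3.382, 5.618.
Both eigenvalues > 0, so H is positive definite -> x* is a strict local min.

min


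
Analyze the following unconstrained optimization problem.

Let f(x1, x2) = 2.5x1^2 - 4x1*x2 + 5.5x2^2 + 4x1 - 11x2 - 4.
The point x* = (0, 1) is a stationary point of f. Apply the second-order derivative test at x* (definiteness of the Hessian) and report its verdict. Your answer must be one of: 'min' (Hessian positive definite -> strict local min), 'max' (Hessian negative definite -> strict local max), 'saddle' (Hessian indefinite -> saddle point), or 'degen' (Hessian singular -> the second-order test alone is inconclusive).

Compute the Hessian H = grad^2 f:
  H = [[5, -4], [-4, 11]]
Verify stationarity: grad f(x*) = H x* + g = (0, 0).
Eigenvalues of H: 3, 13.
Both eigenvalues > 0, so H is positive definite -> x* is a strict local min.

min


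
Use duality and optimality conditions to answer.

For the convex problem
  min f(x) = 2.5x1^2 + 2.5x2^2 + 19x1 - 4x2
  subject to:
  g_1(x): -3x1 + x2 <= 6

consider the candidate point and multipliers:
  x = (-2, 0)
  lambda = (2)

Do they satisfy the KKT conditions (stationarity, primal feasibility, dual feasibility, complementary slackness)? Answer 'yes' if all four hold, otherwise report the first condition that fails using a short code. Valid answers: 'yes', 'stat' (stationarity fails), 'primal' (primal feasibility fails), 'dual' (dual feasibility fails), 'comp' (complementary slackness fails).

Gradient of f: grad f(x) = Q x + c = (9, -4)
Constraint values g_i(x) = a_i^T x - b_i:
  g_1((-2, 0)) = 0
Stationarity residual: grad f(x) + sum_i lambda_i a_i = (3, -2)
  -> stationarity FAILS
Primal feasibility (all g_i <= 0): OK
Dual feasibility (all lambda_i >= 0): OK
Complementary slackness (lambda_i * g_i(x) = 0 for all i): OK

Verdict: the first failing condition is stationarity -> stat.

stat


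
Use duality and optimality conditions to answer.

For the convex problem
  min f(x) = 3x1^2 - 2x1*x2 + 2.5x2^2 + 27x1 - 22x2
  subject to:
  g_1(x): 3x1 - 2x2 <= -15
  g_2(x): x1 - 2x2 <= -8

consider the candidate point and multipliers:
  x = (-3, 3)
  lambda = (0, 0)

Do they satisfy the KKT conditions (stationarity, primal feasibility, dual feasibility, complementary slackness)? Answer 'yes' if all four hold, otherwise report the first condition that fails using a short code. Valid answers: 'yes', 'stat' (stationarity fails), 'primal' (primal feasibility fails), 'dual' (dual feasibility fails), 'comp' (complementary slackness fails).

Gradient of f: grad f(x) = Q x + c = (3, -1)
Constraint values g_i(x) = a_i^T x - b_i:
  g_1((-3, 3)) = 0
  g_2((-3, 3)) = -1
Stationarity residual: grad f(x) + sum_i lambda_i a_i = (3, -1)
  -> stationarity FAILS
Primal feasibility (all g_i <= 0): OK
Dual feasibility (all lambda_i >= 0): OK
Complementary slackness (lambda_i * g_i(x) = 0 for all i): OK

Verdict: the first failing condition is stationarity -> stat.

stat


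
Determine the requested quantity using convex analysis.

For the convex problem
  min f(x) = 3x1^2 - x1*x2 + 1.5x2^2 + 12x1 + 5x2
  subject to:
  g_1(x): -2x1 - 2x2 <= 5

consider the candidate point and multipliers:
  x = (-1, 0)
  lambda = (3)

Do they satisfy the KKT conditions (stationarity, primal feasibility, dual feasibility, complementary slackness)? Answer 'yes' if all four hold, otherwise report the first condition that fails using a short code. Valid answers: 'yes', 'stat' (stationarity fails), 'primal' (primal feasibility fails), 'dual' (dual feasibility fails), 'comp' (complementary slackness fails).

Gradient of f: grad f(x) = Q x + c = (6, 6)
Constraint values g_i(x) = a_i^T x - b_i:
  g_1((-1, 0)) = -3
Stationarity residual: grad f(x) + sum_i lambda_i a_i = (0, 0)
  -> stationarity OK
Primal feasibility (all g_i <= 0): OK
Dual feasibility (all lambda_i >= 0): OK
Complementary slackness (lambda_i * g_i(x) = 0 for all i): FAILS

Verdict: the first failing condition is complementary_slackness -> comp.

comp


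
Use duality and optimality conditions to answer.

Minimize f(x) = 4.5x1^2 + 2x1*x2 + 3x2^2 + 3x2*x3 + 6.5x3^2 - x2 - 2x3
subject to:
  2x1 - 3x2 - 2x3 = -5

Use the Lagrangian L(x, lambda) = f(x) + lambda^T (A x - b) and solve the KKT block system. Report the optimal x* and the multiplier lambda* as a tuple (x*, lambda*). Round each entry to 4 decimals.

Form the Lagrangian:
  L(x, lambda) = (1/2) x^T Q x + c^T x + lambda^T (A x - b)
Stationarity (grad_x L = 0): Q x + c + A^T lambda = 0.
Primal feasibility: A x = b.

This gives the KKT block system:
  [ Q   A^T ] [ x     ]   [-c ]
  [ A    0  ] [ lambda ] = [ b ]

Solving the linear system:
  x*      = (-0.6304, 1.147, 0.1491)
  lambda* = (1.6896)
  f(x*)   = 3.5014

x* = (-0.6304, 1.147, 0.1491), lambda* = (1.6896)


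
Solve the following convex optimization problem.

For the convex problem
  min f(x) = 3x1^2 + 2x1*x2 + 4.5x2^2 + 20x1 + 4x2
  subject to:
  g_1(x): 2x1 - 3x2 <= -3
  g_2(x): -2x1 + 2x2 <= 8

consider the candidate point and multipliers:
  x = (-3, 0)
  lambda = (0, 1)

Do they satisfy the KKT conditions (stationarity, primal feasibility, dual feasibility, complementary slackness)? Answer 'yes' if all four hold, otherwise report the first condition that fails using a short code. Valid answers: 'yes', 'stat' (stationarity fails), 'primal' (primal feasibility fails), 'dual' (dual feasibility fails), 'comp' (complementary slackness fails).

Gradient of f: grad f(x) = Q x + c = (2, -2)
Constraint values g_i(x) = a_i^T x - b_i:
  g_1((-3, 0)) = -3
  g_2((-3, 0)) = -2
Stationarity residual: grad f(x) + sum_i lambda_i a_i = (0, 0)
  -> stationarity OK
Primal feasibility (all g_i <= 0): OK
Dual feasibility (all lambda_i >= 0): OK
Complementary slackness (lambda_i * g_i(x) = 0 for all i): FAILS

Verdict: the first failing condition is complementary_slackness -> comp.

comp


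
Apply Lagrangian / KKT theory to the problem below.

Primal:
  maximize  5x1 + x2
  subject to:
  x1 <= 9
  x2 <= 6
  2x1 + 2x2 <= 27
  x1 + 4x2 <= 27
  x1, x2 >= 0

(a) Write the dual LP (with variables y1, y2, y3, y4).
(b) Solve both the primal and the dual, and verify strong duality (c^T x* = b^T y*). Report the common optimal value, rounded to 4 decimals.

The standard primal-dual pair for 'max c^T x s.t. A x <= b, x >= 0' is:
  Dual:  min b^T y  s.t.  A^T y >= c,  y >= 0.

So the dual LP is:
  minimize  9y1 + 6y2 + 27y3 + 27y4
  subject to:
    y1 + 2y3 + y4 >= 5
    y2 + 2y3 + 4y4 >= 1
    y1, y2, y3, y4 >= 0

Solving the primal: x* = (9, 4.5).
  primal value c^T x* = 49.5.
Solving the dual: y* = (4.75, 0, 0, 0.25).
  dual value b^T y* = 49.5.
Strong duality: c^T x* = b^T y*. Confirmed.

49.5


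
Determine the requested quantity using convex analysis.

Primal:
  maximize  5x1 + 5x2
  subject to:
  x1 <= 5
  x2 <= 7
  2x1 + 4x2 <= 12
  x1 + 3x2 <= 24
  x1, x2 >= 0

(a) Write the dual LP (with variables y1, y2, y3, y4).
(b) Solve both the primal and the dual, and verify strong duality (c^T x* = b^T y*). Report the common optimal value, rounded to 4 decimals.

The standard primal-dual pair for 'max c^T x s.t. A x <= b, x >= 0' is:
  Dual:  min b^T y  s.t.  A^T y >= c,  y >= 0.

So the dual LP is:
  minimize  5y1 + 7y2 + 12y3 + 24y4
  subject to:
    y1 + 2y3 + y4 >= 5
    y2 + 4y3 + 3y4 >= 5
    y1, y2, y3, y4 >= 0

Solving the primal: x* = (5, 0.5).
  primal value c^T x* = 27.5.
Solving the dual: y* = (2.5, 0, 1.25, 0).
  dual value b^T y* = 27.5.
Strong duality: c^T x* = b^T y*. Confirmed.

27.5


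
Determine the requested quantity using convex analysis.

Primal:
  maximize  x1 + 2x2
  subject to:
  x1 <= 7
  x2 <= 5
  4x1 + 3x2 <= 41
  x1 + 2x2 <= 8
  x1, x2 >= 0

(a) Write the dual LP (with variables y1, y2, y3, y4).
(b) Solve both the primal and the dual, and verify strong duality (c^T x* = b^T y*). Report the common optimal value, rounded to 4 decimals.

The standard primal-dual pair for 'max c^T x s.t. A x <= b, x >= 0' is:
  Dual:  min b^T y  s.t.  A^T y >= c,  y >= 0.

So the dual LP is:
  minimize  7y1 + 5y2 + 41y3 + 8y4
  subject to:
    y1 + 4y3 + y4 >= 1
    y2 + 3y3 + 2y4 >= 2
    y1, y2, y3, y4 >= 0

Solving the primal: x* = (0, 4).
  primal value c^T x* = 8.
Solving the dual: y* = (0, 0, 0, 1).
  dual value b^T y* = 8.
Strong duality: c^T x* = b^T y*. Confirmed.

8


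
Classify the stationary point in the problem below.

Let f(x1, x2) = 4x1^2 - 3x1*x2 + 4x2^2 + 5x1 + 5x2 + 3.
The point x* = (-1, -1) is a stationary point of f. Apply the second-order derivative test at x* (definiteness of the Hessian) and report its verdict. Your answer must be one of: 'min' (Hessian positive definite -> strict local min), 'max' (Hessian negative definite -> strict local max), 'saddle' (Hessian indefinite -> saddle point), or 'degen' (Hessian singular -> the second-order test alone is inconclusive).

Compute the Hessian H = grad^2 f:
  H = [[8, -3], [-3, 8]]
Verify stationarity: grad f(x*) = H x* + g = (0, 0).
Eigenvalues of H: 5, 11.
Both eigenvalues > 0, so H is positive definite -> x* is a strict local min.

min


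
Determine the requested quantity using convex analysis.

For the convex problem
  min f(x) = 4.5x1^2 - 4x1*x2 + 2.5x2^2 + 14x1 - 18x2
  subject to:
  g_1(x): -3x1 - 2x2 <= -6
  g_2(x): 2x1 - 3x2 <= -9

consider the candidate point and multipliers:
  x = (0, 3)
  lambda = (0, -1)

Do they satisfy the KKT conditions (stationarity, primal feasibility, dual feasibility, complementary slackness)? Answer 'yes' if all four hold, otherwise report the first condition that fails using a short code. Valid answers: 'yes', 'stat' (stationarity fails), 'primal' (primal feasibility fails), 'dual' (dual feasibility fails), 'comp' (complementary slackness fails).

Gradient of f: grad f(x) = Q x + c = (2, -3)
Constraint values g_i(x) = a_i^T x - b_i:
  g_1((0, 3)) = 0
  g_2((0, 3)) = 0
Stationarity residual: grad f(x) + sum_i lambda_i a_i = (0, 0)
  -> stationarity OK
Primal feasibility (all g_i <= 0): OK
Dual feasibility (all lambda_i >= 0): FAILS
Complementary slackness (lambda_i * g_i(x) = 0 for all i): OK

Verdict: the first failing condition is dual_feasibility -> dual.

dual


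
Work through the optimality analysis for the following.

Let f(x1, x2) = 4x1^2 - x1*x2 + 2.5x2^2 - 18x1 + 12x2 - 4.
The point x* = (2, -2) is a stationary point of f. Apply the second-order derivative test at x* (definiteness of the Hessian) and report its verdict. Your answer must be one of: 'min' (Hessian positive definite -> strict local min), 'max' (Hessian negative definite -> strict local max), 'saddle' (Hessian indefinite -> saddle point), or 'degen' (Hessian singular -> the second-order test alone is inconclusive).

Compute the Hessian H = grad^2 f:
  H = [[8, -1], [-1, 5]]
Verify stationarity: grad f(x*) = H x* + g = (0, 0).
Eigenvalues of H: 4.6972, 8.3028.
Both eigenvalues > 0, so H is positive definite -> x* is a strict local min.

min


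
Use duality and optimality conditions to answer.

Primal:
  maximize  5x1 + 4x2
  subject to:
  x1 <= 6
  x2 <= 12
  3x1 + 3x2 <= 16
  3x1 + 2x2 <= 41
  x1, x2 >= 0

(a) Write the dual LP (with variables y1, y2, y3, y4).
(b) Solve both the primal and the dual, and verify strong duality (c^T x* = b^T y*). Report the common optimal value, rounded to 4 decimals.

The standard primal-dual pair for 'max c^T x s.t. A x <= b, x >= 0' is:
  Dual:  min b^T y  s.t.  A^T y >= c,  y >= 0.

So the dual LP is:
  minimize  6y1 + 12y2 + 16y3 + 41y4
  subject to:
    y1 + 3y3 + 3y4 >= 5
    y2 + 3y3 + 2y4 >= 4
    y1, y2, y3, y4 >= 0

Solving the primal: x* = (5.3333, 0).
  primal value c^T x* = 26.6667.
Solving the dual: y* = (0, 0, 1.6667, 0).
  dual value b^T y* = 26.6667.
Strong duality: c^T x* = b^T y*. Confirmed.

26.6667


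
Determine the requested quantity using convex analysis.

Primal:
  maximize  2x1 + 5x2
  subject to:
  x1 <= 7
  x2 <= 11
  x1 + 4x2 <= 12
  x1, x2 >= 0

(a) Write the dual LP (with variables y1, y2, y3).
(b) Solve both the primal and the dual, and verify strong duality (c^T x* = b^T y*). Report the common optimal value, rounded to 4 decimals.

The standard primal-dual pair for 'max c^T x s.t. A x <= b, x >= 0' is:
  Dual:  min b^T y  s.t.  A^T y >= c,  y >= 0.

So the dual LP is:
  minimize  7y1 + 11y2 + 12y3
  subject to:
    y1 + y3 >= 2
    y2 + 4y3 >= 5
    y1, y2, y3 >= 0

Solving the primal: x* = (7, 1.25).
  primal value c^T x* = 20.25.
Solving the dual: y* = (0.75, 0, 1.25).
  dual value b^T y* = 20.25.
Strong duality: c^T x* = b^T y*. Confirmed.

20.25


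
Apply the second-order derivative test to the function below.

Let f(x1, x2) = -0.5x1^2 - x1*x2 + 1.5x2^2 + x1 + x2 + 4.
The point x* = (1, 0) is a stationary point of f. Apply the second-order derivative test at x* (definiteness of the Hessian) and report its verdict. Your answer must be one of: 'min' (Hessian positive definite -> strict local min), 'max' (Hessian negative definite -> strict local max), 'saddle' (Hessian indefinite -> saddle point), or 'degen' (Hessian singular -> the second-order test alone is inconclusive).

Compute the Hessian H = grad^2 f:
  H = [[-1, -1], [-1, 3]]
Verify stationarity: grad f(x*) = H x* + g = (0, 0).
Eigenvalues of H: -1.2361, 3.2361.
Eigenvalues have mixed signs, so H is indefinite -> x* is a saddle point.

saddle


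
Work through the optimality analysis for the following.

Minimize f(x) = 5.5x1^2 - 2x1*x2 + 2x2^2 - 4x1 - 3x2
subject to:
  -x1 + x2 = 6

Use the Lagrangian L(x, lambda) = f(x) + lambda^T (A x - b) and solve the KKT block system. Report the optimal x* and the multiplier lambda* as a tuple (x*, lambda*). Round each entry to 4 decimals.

Form the Lagrangian:
  L(x, lambda) = (1/2) x^T Q x + c^T x + lambda^T (A x - b)
Stationarity (grad_x L = 0): Q x + c + A^T lambda = 0.
Primal feasibility: A x = b.

This gives the KKT block system:
  [ Q   A^T ] [ x     ]   [-c ]
  [ A    0  ] [ lambda ] = [ b ]

Solving the linear system:
  x*      = (-0.4545, 5.5455)
  lambda* = (-20.0909)
  f(x*)   = 52.8636

x* = (-0.4545, 5.5455), lambda* = (-20.0909)


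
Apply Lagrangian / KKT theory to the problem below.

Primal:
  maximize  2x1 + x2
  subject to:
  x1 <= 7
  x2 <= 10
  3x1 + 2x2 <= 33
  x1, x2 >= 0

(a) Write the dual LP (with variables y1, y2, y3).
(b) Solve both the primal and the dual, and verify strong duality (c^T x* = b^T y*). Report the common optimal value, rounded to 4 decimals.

The standard primal-dual pair for 'max c^T x s.t. A x <= b, x >= 0' is:
  Dual:  min b^T y  s.t.  A^T y >= c,  y >= 0.

So the dual LP is:
  minimize  7y1 + 10y2 + 33y3
  subject to:
    y1 + 3y3 >= 2
    y2 + 2y3 >= 1
    y1, y2, y3 >= 0

Solving the primal: x* = (7, 6).
  primal value c^T x* = 20.
Solving the dual: y* = (0.5, 0, 0.5).
  dual value b^T y* = 20.
Strong duality: c^T x* = b^T y*. Confirmed.

20


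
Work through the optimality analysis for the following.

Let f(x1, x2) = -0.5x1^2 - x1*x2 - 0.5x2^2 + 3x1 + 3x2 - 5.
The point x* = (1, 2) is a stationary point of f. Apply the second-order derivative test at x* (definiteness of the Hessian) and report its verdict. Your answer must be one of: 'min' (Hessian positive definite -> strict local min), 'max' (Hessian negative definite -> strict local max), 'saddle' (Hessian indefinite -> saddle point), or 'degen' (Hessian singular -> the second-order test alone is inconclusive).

Compute the Hessian H = grad^2 f:
  H = [[-1, -1], [-1, -1]]
Verify stationarity: grad f(x*) = H x* + g = (0, 0).
Eigenvalues of H: -2, 0.
H has a zero eigenvalue (singular; negative semidefinite but not definite), so H is neither positive definite, negative definite, nor indefinite. The second-order test alone is inconclusive -> degen.
(Indeed, f is constant along the null direction of H through x*, so x* is not a strict local extremum.)

degen


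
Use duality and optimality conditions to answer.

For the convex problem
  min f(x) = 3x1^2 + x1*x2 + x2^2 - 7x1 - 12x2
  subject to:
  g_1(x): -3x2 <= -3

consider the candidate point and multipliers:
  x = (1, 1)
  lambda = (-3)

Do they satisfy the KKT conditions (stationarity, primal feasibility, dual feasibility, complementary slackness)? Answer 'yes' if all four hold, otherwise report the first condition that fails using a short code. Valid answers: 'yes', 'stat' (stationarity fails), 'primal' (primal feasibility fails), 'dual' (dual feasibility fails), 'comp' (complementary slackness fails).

Gradient of f: grad f(x) = Q x + c = (0, -9)
Constraint values g_i(x) = a_i^T x - b_i:
  g_1((1, 1)) = 0
Stationarity residual: grad f(x) + sum_i lambda_i a_i = (0, 0)
  -> stationarity OK
Primal feasibility (all g_i <= 0): OK
Dual feasibility (all lambda_i >= 0): FAILS
Complementary slackness (lambda_i * g_i(x) = 0 for all i): OK

Verdict: the first failing condition is dual_feasibility -> dual.

dual


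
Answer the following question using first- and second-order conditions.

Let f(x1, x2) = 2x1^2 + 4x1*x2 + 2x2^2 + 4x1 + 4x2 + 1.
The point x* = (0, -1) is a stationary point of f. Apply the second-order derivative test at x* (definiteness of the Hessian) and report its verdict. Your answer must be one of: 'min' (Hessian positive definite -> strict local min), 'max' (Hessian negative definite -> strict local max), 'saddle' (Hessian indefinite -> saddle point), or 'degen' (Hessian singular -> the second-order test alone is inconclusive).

Compute the Hessian H = grad^2 f:
  H = [[4, 4], [4, 4]]
Verify stationarity: grad f(x*) = H x* + g = (0, 0).
Eigenvalues of H: 0, 8.
H has a zero eigenvalue (singular; positive semidefinite but not definite), so H is neither positive definite, negative definite, nor indefinite. The second-order test alone is inconclusive -> degen.
(Indeed, f is constant along the null direction of H through x*, so x* is not a strict local extremum.)

degen


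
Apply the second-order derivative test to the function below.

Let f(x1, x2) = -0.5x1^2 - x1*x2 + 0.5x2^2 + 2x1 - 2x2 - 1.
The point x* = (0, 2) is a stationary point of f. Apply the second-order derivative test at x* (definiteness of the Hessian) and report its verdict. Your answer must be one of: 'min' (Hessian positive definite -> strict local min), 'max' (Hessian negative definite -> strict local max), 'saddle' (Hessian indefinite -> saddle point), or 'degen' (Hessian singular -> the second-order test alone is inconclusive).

Compute the Hessian H = grad^2 f:
  H = [[-1, -1], [-1, 1]]
Verify stationarity: grad f(x*) = H x* + g = (0, 0).
Eigenvalues of H: -1.4142, 1.4142.
Eigenvalues have mixed signs, so H is indefinite -> x* is a saddle point.

saddle


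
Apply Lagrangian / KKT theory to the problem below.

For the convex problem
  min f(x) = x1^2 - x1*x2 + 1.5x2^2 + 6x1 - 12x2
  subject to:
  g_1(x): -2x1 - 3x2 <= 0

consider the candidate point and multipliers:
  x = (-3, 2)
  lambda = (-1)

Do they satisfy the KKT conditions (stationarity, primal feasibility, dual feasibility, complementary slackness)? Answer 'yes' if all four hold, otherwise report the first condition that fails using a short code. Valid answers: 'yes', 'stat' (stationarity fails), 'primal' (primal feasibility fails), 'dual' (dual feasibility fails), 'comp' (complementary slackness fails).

Gradient of f: grad f(x) = Q x + c = (-2, -3)
Constraint values g_i(x) = a_i^T x - b_i:
  g_1((-3, 2)) = 0
Stationarity residual: grad f(x) + sum_i lambda_i a_i = (0, 0)
  -> stationarity OK
Primal feasibility (all g_i <= 0): OK
Dual feasibility (all lambda_i >= 0): FAILS
Complementary slackness (lambda_i * g_i(x) = 0 for all i): OK

Verdict: the first failing condition is dual_feasibility -> dual.

dual


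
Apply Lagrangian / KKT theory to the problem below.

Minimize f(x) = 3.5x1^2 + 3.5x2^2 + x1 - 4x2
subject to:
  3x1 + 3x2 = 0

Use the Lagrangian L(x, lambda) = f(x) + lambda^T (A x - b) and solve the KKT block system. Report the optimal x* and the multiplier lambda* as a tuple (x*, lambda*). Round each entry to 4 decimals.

Form the Lagrangian:
  L(x, lambda) = (1/2) x^T Q x + c^T x + lambda^T (A x - b)
Stationarity (grad_x L = 0): Q x + c + A^T lambda = 0.
Primal feasibility: A x = b.

This gives the KKT block system:
  [ Q   A^T ] [ x     ]   [-c ]
  [ A    0  ] [ lambda ] = [ b ]

Solving the linear system:
  x*      = (-0.3571, 0.3571)
  lambda* = (0.5)
  f(x*)   = -0.8929

x* = (-0.3571, 0.3571), lambda* = (0.5)


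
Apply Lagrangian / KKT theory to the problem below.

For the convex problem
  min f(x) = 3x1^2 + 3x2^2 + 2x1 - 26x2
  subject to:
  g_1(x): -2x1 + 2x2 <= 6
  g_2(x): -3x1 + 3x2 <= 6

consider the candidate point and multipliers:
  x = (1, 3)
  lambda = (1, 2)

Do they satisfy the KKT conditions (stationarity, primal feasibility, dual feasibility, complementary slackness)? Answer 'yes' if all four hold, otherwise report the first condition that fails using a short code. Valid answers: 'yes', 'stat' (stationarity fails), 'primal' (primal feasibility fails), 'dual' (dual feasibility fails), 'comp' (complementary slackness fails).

Gradient of f: grad f(x) = Q x + c = (8, -8)
Constraint values g_i(x) = a_i^T x - b_i:
  g_1((1, 3)) = -2
  g_2((1, 3)) = 0
Stationarity residual: grad f(x) + sum_i lambda_i a_i = (0, 0)
  -> stationarity OK
Primal feasibility (all g_i <= 0): OK
Dual feasibility (all lambda_i >= 0): OK
Complementary slackness (lambda_i * g_i(x) = 0 for all i): FAILS

Verdict: the first failing condition is complementary_slackness -> comp.

comp


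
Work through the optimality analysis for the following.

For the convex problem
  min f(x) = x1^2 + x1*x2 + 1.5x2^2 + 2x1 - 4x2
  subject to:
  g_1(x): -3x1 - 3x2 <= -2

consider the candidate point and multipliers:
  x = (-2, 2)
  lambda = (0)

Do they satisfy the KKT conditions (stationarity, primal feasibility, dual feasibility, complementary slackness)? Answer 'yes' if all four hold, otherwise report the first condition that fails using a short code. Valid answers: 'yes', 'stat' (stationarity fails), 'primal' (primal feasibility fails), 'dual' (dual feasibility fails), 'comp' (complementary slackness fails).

Gradient of f: grad f(x) = Q x + c = (0, 0)
Constraint values g_i(x) = a_i^T x - b_i:
  g_1((-2, 2)) = 2
Stationarity residual: grad f(x) + sum_i lambda_i a_i = (0, 0)
  -> stationarity OK
Primal feasibility (all g_i <= 0): FAILS
Dual feasibility (all lambda_i >= 0): OK
Complementary slackness (lambda_i * g_i(x) = 0 for all i): OK

Verdict: the first failing condition is primal_feasibility -> primal.

primal


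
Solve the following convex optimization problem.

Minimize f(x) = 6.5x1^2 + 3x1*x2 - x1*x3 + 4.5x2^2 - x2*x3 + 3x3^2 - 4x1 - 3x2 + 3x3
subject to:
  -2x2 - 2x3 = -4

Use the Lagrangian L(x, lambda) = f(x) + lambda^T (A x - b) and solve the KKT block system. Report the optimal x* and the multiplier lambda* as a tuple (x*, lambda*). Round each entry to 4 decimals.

Form the Lagrangian:
  L(x, lambda) = (1/2) x^T Q x + c^T x + lambda^T (A x - b)
Stationarity (grad_x L = 0): Q x + c + A^T lambda = 0.
Primal feasibility: A x = b.

This gives the KKT block system:
  [ Q   A^T ] [ x     ]   [-c ]
  [ A    0  ] [ lambda ] = [ b ]

Solving the linear system:
  x*      = (0.1073, 1.1512, 0.8488)
  lambda* = (3.4171)
  f(x*)   = 6.1659

x* = (0.1073, 1.1512, 0.8488), lambda* = (3.4171)


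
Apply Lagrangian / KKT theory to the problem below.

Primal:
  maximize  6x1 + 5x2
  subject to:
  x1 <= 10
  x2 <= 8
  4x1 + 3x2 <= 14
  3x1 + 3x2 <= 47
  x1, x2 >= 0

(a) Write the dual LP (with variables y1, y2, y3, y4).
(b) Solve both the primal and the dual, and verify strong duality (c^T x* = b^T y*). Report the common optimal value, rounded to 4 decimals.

The standard primal-dual pair for 'max c^T x s.t. A x <= b, x >= 0' is:
  Dual:  min b^T y  s.t.  A^T y >= c,  y >= 0.

So the dual LP is:
  minimize  10y1 + 8y2 + 14y3 + 47y4
  subject to:
    y1 + 4y3 + 3y4 >= 6
    y2 + 3y3 + 3y4 >= 5
    y1, y2, y3, y4 >= 0

Solving the primal: x* = (0, 4.6667).
  primal value c^T x* = 23.3333.
Solving the dual: y* = (0, 0, 1.6667, 0).
  dual value b^T y* = 23.3333.
Strong duality: c^T x* = b^T y*. Confirmed.

23.3333


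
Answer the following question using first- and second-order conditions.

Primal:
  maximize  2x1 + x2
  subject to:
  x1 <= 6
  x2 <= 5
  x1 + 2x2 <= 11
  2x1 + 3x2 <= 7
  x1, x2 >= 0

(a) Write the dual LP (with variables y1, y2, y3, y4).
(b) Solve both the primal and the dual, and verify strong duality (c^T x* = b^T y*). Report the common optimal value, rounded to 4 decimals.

The standard primal-dual pair for 'max c^T x s.t. A x <= b, x >= 0' is:
  Dual:  min b^T y  s.t.  A^T y >= c,  y >= 0.

So the dual LP is:
  minimize  6y1 + 5y2 + 11y3 + 7y4
  subject to:
    y1 + y3 + 2y4 >= 2
    y2 + 2y3 + 3y4 >= 1
    y1, y2, y3, y4 >= 0

Solving the primal: x* = (3.5, 0).
  primal value c^T x* = 7.
Solving the dual: y* = (0, 0, 0, 1).
  dual value b^T y* = 7.
Strong duality: c^T x* = b^T y*. Confirmed.

7


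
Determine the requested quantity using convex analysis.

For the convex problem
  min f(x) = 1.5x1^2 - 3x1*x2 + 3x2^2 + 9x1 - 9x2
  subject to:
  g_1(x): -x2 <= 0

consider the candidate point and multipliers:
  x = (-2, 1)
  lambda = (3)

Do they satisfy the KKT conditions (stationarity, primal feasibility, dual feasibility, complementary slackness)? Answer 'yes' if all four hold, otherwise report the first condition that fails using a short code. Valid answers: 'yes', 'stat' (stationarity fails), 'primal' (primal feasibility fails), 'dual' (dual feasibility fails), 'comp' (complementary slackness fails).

Gradient of f: grad f(x) = Q x + c = (0, 3)
Constraint values g_i(x) = a_i^T x - b_i:
  g_1((-2, 1)) = -1
Stationarity residual: grad f(x) + sum_i lambda_i a_i = (0, 0)
  -> stationarity OK
Primal feasibility (all g_i <= 0): OK
Dual feasibility (all lambda_i >= 0): OK
Complementary slackness (lambda_i * g_i(x) = 0 for all i): FAILS

Verdict: the first failing condition is complementary_slackness -> comp.

comp


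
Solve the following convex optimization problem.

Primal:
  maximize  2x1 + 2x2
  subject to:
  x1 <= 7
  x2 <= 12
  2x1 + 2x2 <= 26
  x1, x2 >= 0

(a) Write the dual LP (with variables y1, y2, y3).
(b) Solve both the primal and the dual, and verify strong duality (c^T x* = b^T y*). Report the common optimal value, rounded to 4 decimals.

The standard primal-dual pair for 'max c^T x s.t. A x <= b, x >= 0' is:
  Dual:  min b^T y  s.t.  A^T y >= c,  y >= 0.

So the dual LP is:
  minimize  7y1 + 12y2 + 26y3
  subject to:
    y1 + 2y3 >= 2
    y2 + 2y3 >= 2
    y1, y2, y3 >= 0

Solving the primal: x* = (1, 12).
  primal value c^T x* = 26.
Solving the dual: y* = (0, 0, 1).
  dual value b^T y* = 26.
Strong duality: c^T x* = b^T y*. Confirmed.

26


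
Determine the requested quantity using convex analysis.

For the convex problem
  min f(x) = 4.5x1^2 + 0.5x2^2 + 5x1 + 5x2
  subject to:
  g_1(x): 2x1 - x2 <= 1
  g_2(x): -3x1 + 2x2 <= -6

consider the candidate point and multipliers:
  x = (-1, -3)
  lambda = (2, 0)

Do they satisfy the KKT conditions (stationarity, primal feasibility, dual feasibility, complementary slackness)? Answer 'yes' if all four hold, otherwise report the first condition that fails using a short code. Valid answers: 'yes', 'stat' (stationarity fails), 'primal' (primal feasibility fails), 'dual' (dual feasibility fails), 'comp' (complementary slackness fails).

Gradient of f: grad f(x) = Q x + c = (-4, 2)
Constraint values g_i(x) = a_i^T x - b_i:
  g_1((-1, -3)) = 0
  g_2((-1, -3)) = 3
Stationarity residual: grad f(x) + sum_i lambda_i a_i = (0, 0)
  -> stationarity OK
Primal feasibility (all g_i <= 0): FAILS
Dual feasibility (all lambda_i >= 0): OK
Complementary slackness (lambda_i * g_i(x) = 0 for all i): OK

Verdict: the first failing condition is primal_feasibility -> primal.

primal


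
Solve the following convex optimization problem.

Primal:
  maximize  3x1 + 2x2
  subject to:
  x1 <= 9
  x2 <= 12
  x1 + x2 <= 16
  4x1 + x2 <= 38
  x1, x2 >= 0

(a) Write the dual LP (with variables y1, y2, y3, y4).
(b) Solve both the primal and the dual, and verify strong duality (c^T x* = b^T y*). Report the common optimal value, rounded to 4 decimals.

The standard primal-dual pair for 'max c^T x s.t. A x <= b, x >= 0' is:
  Dual:  min b^T y  s.t.  A^T y >= c,  y >= 0.

So the dual LP is:
  minimize  9y1 + 12y2 + 16y3 + 38y4
  subject to:
    y1 + y3 + 4y4 >= 3
    y2 + y3 + y4 >= 2
    y1, y2, y3, y4 >= 0

Solving the primal: x* = (7.3333, 8.6667).
  primal value c^T x* = 39.3333.
Solving the dual: y* = (0, 0, 1.6667, 0.3333).
  dual value b^T y* = 39.3333.
Strong duality: c^T x* = b^T y*. Confirmed.

39.3333


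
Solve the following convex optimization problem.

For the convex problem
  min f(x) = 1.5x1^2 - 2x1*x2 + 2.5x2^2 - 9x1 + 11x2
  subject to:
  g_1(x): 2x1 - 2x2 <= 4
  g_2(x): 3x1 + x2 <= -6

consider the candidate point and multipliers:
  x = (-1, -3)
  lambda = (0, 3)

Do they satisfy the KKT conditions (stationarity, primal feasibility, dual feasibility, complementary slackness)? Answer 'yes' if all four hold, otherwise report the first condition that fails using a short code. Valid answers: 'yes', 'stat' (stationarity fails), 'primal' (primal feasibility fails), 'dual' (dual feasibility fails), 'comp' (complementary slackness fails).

Gradient of f: grad f(x) = Q x + c = (-6, -2)
Constraint values g_i(x) = a_i^T x - b_i:
  g_1((-1, -3)) = 0
  g_2((-1, -3)) = 0
Stationarity residual: grad f(x) + sum_i lambda_i a_i = (3, 1)
  -> stationarity FAILS
Primal feasibility (all g_i <= 0): OK
Dual feasibility (all lambda_i >= 0): OK
Complementary slackness (lambda_i * g_i(x) = 0 for all i): OK

Verdict: the first failing condition is stationarity -> stat.

stat


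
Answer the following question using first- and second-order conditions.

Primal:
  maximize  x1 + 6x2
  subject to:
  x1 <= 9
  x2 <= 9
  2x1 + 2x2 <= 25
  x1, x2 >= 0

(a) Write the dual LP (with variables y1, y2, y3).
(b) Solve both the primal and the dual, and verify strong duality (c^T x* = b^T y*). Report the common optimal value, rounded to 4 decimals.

The standard primal-dual pair for 'max c^T x s.t. A x <= b, x >= 0' is:
  Dual:  min b^T y  s.t.  A^T y >= c,  y >= 0.

So the dual LP is:
  minimize  9y1 + 9y2 + 25y3
  subject to:
    y1 + 2y3 >= 1
    y2 + 2y3 >= 6
    y1, y2, y3 >= 0

Solving the primal: x* = (3.5, 9).
  primal value c^T x* = 57.5.
Solving the dual: y* = (0, 5, 0.5).
  dual value b^T y* = 57.5.
Strong duality: c^T x* = b^T y*. Confirmed.

57.5


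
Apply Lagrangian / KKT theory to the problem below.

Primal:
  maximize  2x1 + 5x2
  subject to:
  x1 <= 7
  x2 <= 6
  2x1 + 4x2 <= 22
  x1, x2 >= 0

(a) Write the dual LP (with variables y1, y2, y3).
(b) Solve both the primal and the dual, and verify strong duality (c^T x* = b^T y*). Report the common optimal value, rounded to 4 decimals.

The standard primal-dual pair for 'max c^T x s.t. A x <= b, x >= 0' is:
  Dual:  min b^T y  s.t.  A^T y >= c,  y >= 0.

So the dual LP is:
  minimize  7y1 + 6y2 + 22y3
  subject to:
    y1 + 2y3 >= 2
    y2 + 4y3 >= 5
    y1, y2, y3 >= 0

Solving the primal: x* = (0, 5.5).
  primal value c^T x* = 27.5.
Solving the dual: y* = (0, 0, 1.25).
  dual value b^T y* = 27.5.
Strong duality: c^T x* = b^T y*. Confirmed.

27.5


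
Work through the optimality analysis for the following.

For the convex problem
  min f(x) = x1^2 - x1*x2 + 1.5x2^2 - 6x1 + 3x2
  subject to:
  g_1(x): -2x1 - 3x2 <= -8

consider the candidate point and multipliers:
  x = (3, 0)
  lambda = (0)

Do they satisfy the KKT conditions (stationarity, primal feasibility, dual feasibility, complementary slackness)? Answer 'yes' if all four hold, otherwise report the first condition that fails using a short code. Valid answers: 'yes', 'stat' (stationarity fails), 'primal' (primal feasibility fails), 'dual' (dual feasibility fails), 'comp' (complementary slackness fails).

Gradient of f: grad f(x) = Q x + c = (0, 0)
Constraint values g_i(x) = a_i^T x - b_i:
  g_1((3, 0)) = 2
Stationarity residual: grad f(x) + sum_i lambda_i a_i = (0, 0)
  -> stationarity OK
Primal feasibility (all g_i <= 0): FAILS
Dual feasibility (all lambda_i >= 0): OK
Complementary slackness (lambda_i * g_i(x) = 0 for all i): OK

Verdict: the first failing condition is primal_feasibility -> primal.

primal


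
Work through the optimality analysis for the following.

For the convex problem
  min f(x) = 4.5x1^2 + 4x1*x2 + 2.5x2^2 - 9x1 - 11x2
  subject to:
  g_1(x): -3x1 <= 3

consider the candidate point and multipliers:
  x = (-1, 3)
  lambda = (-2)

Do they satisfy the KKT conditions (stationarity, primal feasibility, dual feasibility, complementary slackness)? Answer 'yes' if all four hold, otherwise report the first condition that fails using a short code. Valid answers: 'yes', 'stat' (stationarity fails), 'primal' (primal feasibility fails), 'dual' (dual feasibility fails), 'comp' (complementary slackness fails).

Gradient of f: grad f(x) = Q x + c = (-6, 0)
Constraint values g_i(x) = a_i^T x - b_i:
  g_1((-1, 3)) = 0
Stationarity residual: grad f(x) + sum_i lambda_i a_i = (0, 0)
  -> stationarity OK
Primal feasibility (all g_i <= 0): OK
Dual feasibility (all lambda_i >= 0): FAILS
Complementary slackness (lambda_i * g_i(x) = 0 for all i): OK

Verdict: the first failing condition is dual_feasibility -> dual.

dual


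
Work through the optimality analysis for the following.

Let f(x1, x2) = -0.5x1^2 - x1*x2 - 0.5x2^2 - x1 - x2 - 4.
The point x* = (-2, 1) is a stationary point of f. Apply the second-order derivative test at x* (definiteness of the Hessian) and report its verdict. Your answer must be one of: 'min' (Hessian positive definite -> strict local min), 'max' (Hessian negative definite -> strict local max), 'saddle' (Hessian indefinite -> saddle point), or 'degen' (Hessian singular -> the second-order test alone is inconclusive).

Compute the Hessian H = grad^2 f:
  H = [[-1, -1], [-1, -1]]
Verify stationarity: grad f(x*) = H x* + g = (0, 0).
Eigenvalues of H: -2, 0.
H has a zero eigenvalue (singular; negative semidefinite but not definite), so H is neither positive definite, negative definite, nor indefinite. The second-order test alone is inconclusive -> degen.
(Indeed, f is constant along the null direction of H through x*, so x* is not a strict local extremum.)

degen


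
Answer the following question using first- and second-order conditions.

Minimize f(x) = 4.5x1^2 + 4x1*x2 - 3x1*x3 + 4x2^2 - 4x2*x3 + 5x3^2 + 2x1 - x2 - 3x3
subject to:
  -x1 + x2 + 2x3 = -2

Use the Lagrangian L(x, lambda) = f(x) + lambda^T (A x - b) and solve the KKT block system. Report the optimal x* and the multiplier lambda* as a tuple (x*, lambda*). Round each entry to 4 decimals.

Form the Lagrangian:
  L(x, lambda) = (1/2) x^T Q x + c^T x + lambda^T (A x - b)
Stationarity (grad_x L = 0): Q x + c + A^T lambda = 0.
Primal feasibility: A x = b.

This gives the KKT block system:
  [ Q   A^T ] [ x     ]   [-c ]
  [ A    0  ] [ lambda ] = [ b ]

Solving the linear system:
  x*      = (0.2556, -0.6728, -0.5358)
  lambda* = (3.2168)
  f(x*)   = 4.6125

x* = (0.2556, -0.6728, -0.5358), lambda* = (3.2168)


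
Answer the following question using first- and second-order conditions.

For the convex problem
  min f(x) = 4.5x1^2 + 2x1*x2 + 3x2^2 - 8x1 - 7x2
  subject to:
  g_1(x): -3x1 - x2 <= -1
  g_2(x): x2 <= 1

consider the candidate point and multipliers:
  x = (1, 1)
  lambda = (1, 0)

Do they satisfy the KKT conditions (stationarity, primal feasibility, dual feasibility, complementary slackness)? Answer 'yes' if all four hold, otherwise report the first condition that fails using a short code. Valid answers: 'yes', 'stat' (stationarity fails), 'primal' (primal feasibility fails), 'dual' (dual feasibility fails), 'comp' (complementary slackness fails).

Gradient of f: grad f(x) = Q x + c = (3, 1)
Constraint values g_i(x) = a_i^T x - b_i:
  g_1((1, 1)) = -3
  g_2((1, 1)) = 0
Stationarity residual: grad f(x) + sum_i lambda_i a_i = (0, 0)
  -> stationarity OK
Primal feasibility (all g_i <= 0): OK
Dual feasibility (all lambda_i >= 0): OK
Complementary slackness (lambda_i * g_i(x) = 0 for all i): FAILS

Verdict: the first failing condition is complementary_slackness -> comp.

comp


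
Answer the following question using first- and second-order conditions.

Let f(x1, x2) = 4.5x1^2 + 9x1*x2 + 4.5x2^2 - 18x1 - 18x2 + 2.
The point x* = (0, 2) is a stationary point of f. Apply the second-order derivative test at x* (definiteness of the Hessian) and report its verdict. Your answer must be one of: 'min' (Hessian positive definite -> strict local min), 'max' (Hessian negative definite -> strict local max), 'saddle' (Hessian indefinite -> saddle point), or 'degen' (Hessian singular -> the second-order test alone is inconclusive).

Compute the Hessian H = grad^2 f:
  H = [[9, 9], [9, 9]]
Verify stationarity: grad f(x*) = H x* + g = (0, 0).
Eigenvalues of H: 0, 18.
H has a zero eigenvalue (singular; positive semidefinite but not definite), so H is neither positive definite, negative definite, nor indefinite. The second-order test alone is inconclusive -> degen.
(Indeed, f is constant along the null direction of H through x*, so x* is not a strict local extremum.)

degen


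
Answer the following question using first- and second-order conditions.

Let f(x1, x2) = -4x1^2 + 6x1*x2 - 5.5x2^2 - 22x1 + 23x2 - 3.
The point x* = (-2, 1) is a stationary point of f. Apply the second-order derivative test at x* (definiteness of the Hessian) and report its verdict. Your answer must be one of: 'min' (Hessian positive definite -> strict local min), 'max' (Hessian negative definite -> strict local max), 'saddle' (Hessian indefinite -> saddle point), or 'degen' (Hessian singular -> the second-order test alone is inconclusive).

Compute the Hessian H = grad^2 f:
  H = [[-8, 6], [6, -11]]
Verify stationarity: grad f(x*) = H x* + g = (0, 0).
Eigenvalues of H: -15.6847, -3.3153.
Both eigenvalues < 0, so H is negative definite -> x* is a strict local max.

max


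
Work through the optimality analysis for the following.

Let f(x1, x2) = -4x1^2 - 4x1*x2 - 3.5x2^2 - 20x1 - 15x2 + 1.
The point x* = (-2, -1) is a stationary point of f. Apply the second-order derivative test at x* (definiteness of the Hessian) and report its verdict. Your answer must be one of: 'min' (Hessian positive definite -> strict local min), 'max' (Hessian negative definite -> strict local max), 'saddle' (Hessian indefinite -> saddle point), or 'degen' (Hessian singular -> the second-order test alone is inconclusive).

Compute the Hessian H = grad^2 f:
  H = [[-8, -4], [-4, -7]]
Verify stationarity: grad f(x*) = H x* + g = (0, 0).
Eigenvalues of H: -11.5311, -3.4689.
Both eigenvalues < 0, so H is negative definite -> x* is a strict local max.

max


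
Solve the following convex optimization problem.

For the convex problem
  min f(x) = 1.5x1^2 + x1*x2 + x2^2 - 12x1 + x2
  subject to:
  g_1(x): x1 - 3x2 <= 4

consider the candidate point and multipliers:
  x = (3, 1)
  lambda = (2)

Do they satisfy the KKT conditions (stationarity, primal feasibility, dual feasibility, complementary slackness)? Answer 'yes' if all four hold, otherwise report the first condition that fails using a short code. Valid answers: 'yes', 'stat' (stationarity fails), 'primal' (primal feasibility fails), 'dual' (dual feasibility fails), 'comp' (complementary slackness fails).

Gradient of f: grad f(x) = Q x + c = (-2, 6)
Constraint values g_i(x) = a_i^T x - b_i:
  g_1((3, 1)) = -4
Stationarity residual: grad f(x) + sum_i lambda_i a_i = (0, 0)
  -> stationarity OK
Primal feasibility (all g_i <= 0): OK
Dual feasibility (all lambda_i >= 0): OK
Complementary slackness (lambda_i * g_i(x) = 0 for all i): FAILS

Verdict: the first failing condition is complementary_slackness -> comp.

comp
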